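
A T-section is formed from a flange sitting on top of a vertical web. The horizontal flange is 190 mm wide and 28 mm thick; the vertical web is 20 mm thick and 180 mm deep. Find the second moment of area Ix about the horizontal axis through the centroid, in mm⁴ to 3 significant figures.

Split into non-overlapping primitives; take the origin at the lower-left of the bounding box.
Flange: 190 × 28, A = 5 320 mm², y = 194 mm, Ī = 347 573 mm⁴.
Web: 20 × 180, A = 3 600 mm², y = 90 mm, Ī = 9 720 000 mm⁴.
Centroid: ȳ = ΣA·y / ΣA = 152.03 mm.
Transfer each piece to the horizontal axis through the centroid using Ī + A·d² with d = y − 152.03:
  flange: d = 41.973 mm → contributes +9 720 034 mm⁴
  web: d = -62.027 mm → contributes +23 570 413 mm⁴
Total I = 33 290 447 mm⁴.

Ix ≈ 3.33 × 10⁷ mm⁴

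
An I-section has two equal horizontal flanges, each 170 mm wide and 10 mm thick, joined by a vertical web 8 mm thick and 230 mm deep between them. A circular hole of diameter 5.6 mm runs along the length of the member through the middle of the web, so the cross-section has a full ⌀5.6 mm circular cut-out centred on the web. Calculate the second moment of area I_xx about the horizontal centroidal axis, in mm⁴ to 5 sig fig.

Treat the section as a set of non-overlapping primitives; coordinates are from the bounding-box lower-left.
Bottom flange: 170 × 10, A = 1 700 mm², y = 5 mm, Ī = 14166.67 mm⁴.
Web: 8 × 230, A = 1 840 mm², y = 125 mm, Ī = 8 111 333 mm⁴.
Top flange: 170 × 10, A = 1 700 mm², y = 245 mm, Ī = 14166.67 mm⁴.
Hole (subtracted): ⌀5.6, A = 24.63009 mm², y = 125 mm, Ī = 48.27497 mm⁴.
By symmetry the centroid is at mid-height, ȳ = 125 mm.
Transfer each piece to the horizontal centroidal axis using Ī + A·d² with d = y − 125:
  bottom flange: d = -120 mm → contributes +24 494 167 mm⁴
  web: d = 0 mm → contributes +8 111 333 mm⁴
  top flange: d = 120 mm → contributes +24 494 167 mm⁴
  hole: d = 0 mm → contributes −48.27497 mm⁴
Total I = 57 099 618 mm⁴.

I_xx ≈ 5.7100 × 10⁷ mm⁴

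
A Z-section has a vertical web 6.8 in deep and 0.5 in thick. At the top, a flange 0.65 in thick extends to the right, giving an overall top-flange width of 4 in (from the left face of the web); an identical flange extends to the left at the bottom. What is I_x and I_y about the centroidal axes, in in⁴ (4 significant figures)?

Break the section into simple shapes (no overlaps), measuring from the bottom-left corner of the bounding box.
Web: 0.5 × 6.8, A = 3.4 in², y = 3.4 in, Ī = 13.1013 in⁴.
Top flange (beyond web): 3.5 × 0.65, A = 2.275 in², y = 6.475 in, Ī = 0.080099 in⁴.
Bottom flange (beyond web): 3.5 × 0.65, A = 2.275 in², y = 0.325 in, Ī = 0.080099 in⁴.
Centroid: ȳ = ΣA·y / ΣA = 3.4 in.
Transfer each piece to the centroidal x-axis using Ī + A·d² with d = y − 3.4:
  web: d = 0 in → contributes +13.1013 in⁴
  top flange (beyond web): d = 3.075 in → contributes +21.5916 in⁴
  bottom flange (beyond web): d = -3.075 in → contributes +21.5916 in⁴
Total I = 56.2846 in⁴.
For the y-axis: x̄ = 3.75 in.
Repeating about the centroidal y-axis gives I_y = 22.9156 in⁴.

I_x ≈ 56.28 in⁴, I_y ≈ 22.92 in⁴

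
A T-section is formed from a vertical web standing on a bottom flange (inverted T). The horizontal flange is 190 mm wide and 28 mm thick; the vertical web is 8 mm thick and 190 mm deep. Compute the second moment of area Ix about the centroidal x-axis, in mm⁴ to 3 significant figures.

Decompose the section into non-overlapping parts with the origin at the bottom-left of its bounding rectangle.
Flange: 190 × 28, A = 5 320 mm², y = 14 mm, Ī = 347 573 mm⁴.
Web: 8 × 190, A = 1 520 mm², y = 123 mm, Ī = 4 572 667 mm⁴.
Centroid: ȳ = ΣA·y / ΣA = 38.222 mm.
Transfer each piece to the centroidal x-axis using Ī + A·d² with d = y − 38.222:
  flange: d = -24.222 mm → contributes +3 468 903 mm⁴
  web: d = 84.778 mm → contributes +15 497 320 mm⁴
Total I = 18 966 222 mm⁴.

Ix ≈ 1.90 × 10⁷ mm⁴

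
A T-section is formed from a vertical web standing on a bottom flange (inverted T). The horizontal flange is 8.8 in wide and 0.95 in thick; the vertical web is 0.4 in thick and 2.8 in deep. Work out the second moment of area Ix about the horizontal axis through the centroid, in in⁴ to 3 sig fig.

Treat the section as a set of non-overlapping primitives; coordinates are from the bounding-box lower-left.
Flange: 8.8 × 0.95, A = 8.36 in², y = 0.475 in, Ī = 0.62874 in⁴.
Web: 0.4 × 2.8, A = 1.12 in², y = 2.35 in, Ī = 0.73173 in⁴.
Centroid: ȳ = ΣA·y / ΣA = 0.69652 in.
Transfer each piece to the horizontal axis through the centroid using Ī + A·d² with d = y − 0.69652:
  flange: d = -0.22152 in → contributes +1.039 in⁴
  web: d = 1.6535 in → contributes +3.7938 in⁴
Total I = 4.8328 in⁴.

Ix ≈ 4.83 in⁴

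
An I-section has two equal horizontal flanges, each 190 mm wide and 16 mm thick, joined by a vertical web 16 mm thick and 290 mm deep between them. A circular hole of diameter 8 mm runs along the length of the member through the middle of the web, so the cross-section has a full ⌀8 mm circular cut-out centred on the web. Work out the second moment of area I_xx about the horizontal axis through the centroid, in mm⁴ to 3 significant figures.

I_xx ≈ 1.75 × 10⁸ mm⁴

Break the section into simple shapes (no overlaps), measuring from the bottom-left corner of the bounding box.
Bottom flange: 190 × 16, A = 3 040 mm², y = 8 mm, Ī = 64 853 mm⁴.
Web: 16 × 290, A = 4 640 mm², y = 161 mm, Ī = 32 518 667 mm⁴.
Top flange: 190 × 16, A = 3 040 mm², y = 314 mm, Ī = 64 853 mm⁴.
Hole (subtracted): ⌀8, A = 50.265 mm², y = 161 mm, Ī = 201.06 mm⁴.
By symmetry the centroid is at mid-height, ȳ = 161 mm.
Transfer each piece to the horizontal axis through the centroid using Ī + A·d² with d = y − 161:
  bottom flange: d = -153 mm → contributes +71 228 213 mm⁴
  web: d = 0 mm → contributes +32 518 667 mm⁴
  top flange: d = 153 mm → contributes +71 228 213 mm⁴
  hole: d = 0 mm → contributes −201.06 mm⁴
Total I = 174 974 892 mm⁴.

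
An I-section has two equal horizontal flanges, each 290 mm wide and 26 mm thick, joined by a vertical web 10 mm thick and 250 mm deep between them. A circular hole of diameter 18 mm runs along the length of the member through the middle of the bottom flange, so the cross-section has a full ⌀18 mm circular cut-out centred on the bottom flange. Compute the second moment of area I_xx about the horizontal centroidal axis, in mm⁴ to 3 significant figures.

Break the section into simple shapes (no overlaps), measuring from the bottom-left corner of the bounding box.
Bottom flange: 290 × 26, A = 7 540 mm², y = 13 mm, Ī = 424 753 mm⁴.
Web: 10 × 250, A = 2 500 mm², y = 151 mm, Ī = 13 020 833 mm⁴.
Top flange: 290 × 26, A = 7 540 mm², y = 289 mm, Ī = 424 753 mm⁴.
Hole (subtracted): ⌀18, A = 254.47 mm², y = 13 mm, Ī = 5 153 mm⁴.
Centroid: ȳ = ΣA·y / ΣA = 153.03 mm.
Transfer each piece to the horizontal centroidal axis using Ī + A·d² with d = y − 153.03:
  bottom flange: d = -140.03 mm → contributes +148 265 502 mm⁴
  web: d = -2.0269 mm → contributes +13 031 104 mm⁴
  top flange: d = 135.97 mm → contributes +139 829 477 mm⁴
  hole: d = -140.03 mm → contributes −4 994 661 mm⁴
Total I = 296 131 422 mm⁴.

I_xx ≈ 2.96 × 10⁸ mm⁴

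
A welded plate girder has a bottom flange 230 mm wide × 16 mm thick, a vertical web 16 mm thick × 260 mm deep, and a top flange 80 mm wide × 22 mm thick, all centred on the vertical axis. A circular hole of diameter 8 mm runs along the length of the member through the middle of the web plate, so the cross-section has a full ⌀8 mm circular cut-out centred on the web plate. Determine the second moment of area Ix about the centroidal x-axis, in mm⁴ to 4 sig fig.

Ix ≈ 1.216 × 10⁸ mm⁴

Split into non-overlapping primitives; take the origin at the lower-left of the bounding box.
Bottom plate: 230 × 16, A = 3 680 mm², y = 8 mm, Ī = 78506.7 mm⁴.
Web plate: 16 × 260, A = 4 160 mm², y = 146 mm, Ī = 23 434 667 mm⁴.
Top plate: 80 × 22, A = 1 760 mm², y = 287 mm, Ī = 70986.7 mm⁴.
Hole (subtracted): ⌀8, A = 50.2655 mm², y = 146 mm, Ī = 201.062 mm⁴.
Centroid: ȳ = ΣA·y / ΣA = 118.808 mm.
Transfer each piece to the centroidal x-axis using Ī + A·d² with d = y − 118.808:
  bottom plate: d = -110.808 mm → contributes +45 262 757 mm⁴
  web plate: d = 27.1924 mm → contributes +26 510 677 mm⁴
  top plate: d = 168.192 mm → contributes +49 859 057 mm⁴
  hole: d = 27.1924 mm → contributes −37368.6 mm⁴
Total I = 121 595 122 mm⁴.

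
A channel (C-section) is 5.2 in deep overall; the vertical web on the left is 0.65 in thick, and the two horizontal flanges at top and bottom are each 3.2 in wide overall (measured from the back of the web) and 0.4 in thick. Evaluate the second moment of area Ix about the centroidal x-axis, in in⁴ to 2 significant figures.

Split into non-overlapping primitives; take the origin at the lower-left of the bounding box.
Web: 0.65 × 5.2, A = 3.38 in², y = 2.6 in, Ī = 7.616 in⁴.
Top flange (beyond web): 2.55 × 0.4, A = 1.02 in², y = 5 in, Ī = 0.0136 in⁴.
Bottom flange (beyond web): 2.55 × 0.4, A = 1.02 in², y = 0.2 in, Ī = 0.0136 in⁴.
By symmetry the centroid is at mid-height, ȳ = 2.6 in.
Transfer each piece to the centroidal x-axis using Ī + A·d² with d = y − 2.6:
  web: d = 0 in → contributes +7.616 in⁴
  top flange (beyond web): d = 2.4 in → contributes +5.889 in⁴
  bottom flange (beyond web): d = -2.4 in → contributes +5.889 in⁴
Total I = 19.39 in⁴.

Ix ≈ 19 in⁴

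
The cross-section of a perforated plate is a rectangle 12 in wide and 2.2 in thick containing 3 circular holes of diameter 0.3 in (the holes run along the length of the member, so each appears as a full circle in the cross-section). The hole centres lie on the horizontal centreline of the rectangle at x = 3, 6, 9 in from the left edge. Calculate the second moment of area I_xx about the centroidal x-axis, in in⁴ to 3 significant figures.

I_xx ≈ 10.6 in⁴

Split into non-overlapping primitives; take the origin at the lower-left of the bounding box.
Plate: 12 × 2.2, A = 26.4 in², y = 1.1 in, Ī = 10.648 in⁴.
Hole 1 (subtracted): ⌀0.3, A = 0.070686 in², y = 1.1 in, Ī = 0.00039761 in⁴.
Hole 2 (subtracted): ⌀0.3, A = 0.070686 in², y = 1.1 in, Ī = 0.00039761 in⁴.
Hole 3 (subtracted): ⌀0.3, A = 0.070686 in², y = 1.1 in, Ī = 0.00039761 in⁴.
By symmetry the centroid is at mid-height, ȳ = 1.1 in.
All pieces are centred on the centroidal x-axis, so I = ΣĪ (holes subtracted) = 10.647 in⁴.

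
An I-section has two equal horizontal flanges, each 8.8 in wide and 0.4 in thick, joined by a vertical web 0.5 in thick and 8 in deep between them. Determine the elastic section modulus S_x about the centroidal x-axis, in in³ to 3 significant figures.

S_x ≈ 33.1 in³

Decompose the section into non-overlapping parts with the origin at the bottom-left of its bounding rectangle.
Bottom flange: 8.8 × 0.4, A = 3.52 in², y = 0.2 in, Ī = 0.046933 in⁴.
Web: 0.5 × 8, A = 4 in², y = 4.4 in, Ī = 21.333 in⁴.
Top flange: 8.8 × 0.4, A = 3.52 in², y = 8.6 in, Ī = 0.046933 in⁴.
By symmetry the centroid is at mid-height, ȳ = 4.4 in.
Transfer each piece to the centroidal x-axis using Ī + A·d² with d = y − 4.4:
  bottom flange: d = -4.2 in → contributes +62.14 in⁴
  web: d = 0 in → contributes +21.333 in⁴
  top flange: d = 4.2 in → contributes +62.14 in⁴
Total I = 145.61 in⁴.
Extreme fibre distance c = 4.4 in; S = I/c = 33.094 in³.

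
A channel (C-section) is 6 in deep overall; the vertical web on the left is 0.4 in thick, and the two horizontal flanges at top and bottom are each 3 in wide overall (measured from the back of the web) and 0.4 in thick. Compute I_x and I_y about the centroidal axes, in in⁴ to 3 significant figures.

I_x ≈ 23.5 in⁴, I_y ≈ 3.71 in⁴

Treat the section as a set of non-overlapping primitives; coordinates are from the bounding-box lower-left.
Web: 0.4 × 6, A = 2.4 in², y = 3 in, Ī = 7.2 in⁴.
Top flange (beyond web): 2.6 × 0.4, A = 1.04 in², y = 5.8 in, Ī = 0.013867 in⁴.
Bottom flange (beyond web): 2.6 × 0.4, A = 1.04 in², y = 0.2 in, Ī = 0.013867 in⁴.
By symmetry the centroid is at mid-height, ȳ = 3 in.
Transfer each piece to the centroidal x-axis using Ī + A·d² with d = y − 3:
  web: d = 0 in → contributes +7.2 in⁴
  top flange (beyond web): d = 2.8 in → contributes +8.1675 in⁴
  bottom flange (beyond web): d = -2.8 in → contributes +8.1675 in⁴
Total I = 23.535 in⁴.
For the y-axis: x̄ = 0.89643 in.
Repeating about the centroidal y-axis gives I_y = 3.7109 in⁴.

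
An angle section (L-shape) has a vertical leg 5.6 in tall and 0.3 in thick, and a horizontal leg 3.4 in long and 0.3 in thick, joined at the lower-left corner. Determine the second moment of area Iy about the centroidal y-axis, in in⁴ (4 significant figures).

Split into non-overlapping primitives; take the origin at the lower-left of the bounding box.
Vertical leg: 0.3 × 5.6, A = 1.68 in², x = 0.15 in, Ī = 0.0126 in⁴.
Horizontal leg (remainder): 3.1 × 0.3, A = 0.93 in², x = 1.85 in, Ī = 0.744775 in⁴.
Centroid: x̄ = ΣA·x / ΣA = 0.755747 in.
Transfer each piece to the centroidal y-axis using Ī + A·d² with d = x − 0.755747:
  vertical leg: d = -0.605747 in → contributes +0.629042 in⁴
  horizontal leg (remainder): d = 1.09425 in → contributes +1.85835 in⁴
Total I = 2.48739 in⁴.

Iy ≈ 2.487 in⁴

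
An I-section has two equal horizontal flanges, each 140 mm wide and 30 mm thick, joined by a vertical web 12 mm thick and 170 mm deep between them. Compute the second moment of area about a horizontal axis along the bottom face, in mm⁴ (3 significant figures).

Break the section into simple shapes (no overlaps), measuring from the bottom-left corner of the bounding box.
Bottom flange: 140 × 30, A = 4 200 mm², y = 15 mm, Ī = 315 000 mm⁴.
Web: 12 × 170, A = 2 040 mm², y = 115 mm, Ī = 4 913 000 mm⁴.
Top flange: 140 × 30, A = 4 200 mm², y = 215 mm, Ī = 315 000 mm⁴.
Transfer each piece to the bottom edge using Ī + A·d² with d = y − 0:
  bottom flange: d = 15 mm → contributes +1 260 000 mm⁴
  web: d = 115 mm → contributes +31 892 000 mm⁴
  top flange: d = 215 mm → contributes +194 460 000 mm⁴
Total I = 227 612 000 mm⁴.

I_base ≈ 2.28 × 10⁸ mm⁴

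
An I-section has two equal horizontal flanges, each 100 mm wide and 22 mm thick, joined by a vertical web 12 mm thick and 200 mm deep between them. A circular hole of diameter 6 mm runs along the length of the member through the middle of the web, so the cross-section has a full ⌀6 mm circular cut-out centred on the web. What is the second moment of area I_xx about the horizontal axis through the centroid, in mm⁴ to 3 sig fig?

I_xx ≈ 6.24 × 10⁷ mm⁴

Decompose the section into non-overlapping parts with the origin at the bottom-left of its bounding rectangle.
Bottom flange: 100 × 22, A = 2 200 mm², y = 11 mm, Ī = 88 733 mm⁴.
Web: 12 × 200, A = 2 400 mm², y = 122 mm, Ī = 8 000 000 mm⁴.
Top flange: 100 × 22, A = 2 200 mm², y = 233 mm, Ī = 88 733 mm⁴.
Hole (subtracted): ⌀6, A = 28.274 mm², y = 122 mm, Ī = 63.617 mm⁴.
By symmetry the centroid is at mid-height, ȳ = 122 mm.
Transfer each piece to the horizontal axis through the centroid using Ī + A·d² with d = y − 122:
  bottom flange: d = -111 mm → contributes +27 194 933 mm⁴
  web: d = 0 mm → contributes +8 000 000 mm⁴
  top flange: d = 111 mm → contributes +27 194 933 mm⁴
  hole: d = 0 mm → contributes −63.617 mm⁴
Total I = 62 389 803 mm⁴.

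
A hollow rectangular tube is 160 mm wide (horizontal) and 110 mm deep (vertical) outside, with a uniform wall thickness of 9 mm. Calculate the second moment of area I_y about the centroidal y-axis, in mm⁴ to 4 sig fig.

I_y ≈ 1.559 × 10⁷ mm⁴

Break the section into simple shapes (no overlaps), measuring from the bottom-left corner of the bounding box.
Outer rectangle: 160 × 110, A = 17 600 mm², x = 80 mm, Ī = 37 546 667 mm⁴.
Inner void (subtracted): 142 × 92, A = 13 064 mm², x = 80 mm, Ī = 21 951 875 mm⁴.
By symmetry the centroid is at mid-width, x̄ = 80 mm.
All pieces are centred on the centroidal y-axis, so I = ΣĪ (holes subtracted) = 15 594 792 mm⁴.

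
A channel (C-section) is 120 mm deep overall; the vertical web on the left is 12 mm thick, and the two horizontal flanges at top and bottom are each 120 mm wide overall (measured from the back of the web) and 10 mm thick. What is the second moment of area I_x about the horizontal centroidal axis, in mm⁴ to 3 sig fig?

Decompose the section into non-overlapping parts with the origin at the bottom-left of its bounding rectangle.
Web: 12 × 120, A = 1 440 mm², y = 60 mm, Ī = 1 728 000 mm⁴.
Top flange (beyond web): 108 × 10, A = 1 080 mm², y = 115 mm, Ī = 9 000 mm⁴.
Bottom flange (beyond web): 108 × 10, A = 1 080 mm², y = 5 mm, Ī = 9 000 mm⁴.
By symmetry the centroid is at mid-height, ȳ = 60 mm.
Transfer each piece to the horizontal centroidal axis using Ī + A·d² with d = y − 60:
  web: d = 0 mm → contributes +1 728 000 mm⁴
  top flange (beyond web): d = 55 mm → contributes +3 276 000 mm⁴
  bottom flange (beyond web): d = -55 mm → contributes +3 276 000 mm⁴
Total I = 8 280 000 mm⁴.

I_x ≈ 8.28 × 10⁶ mm⁴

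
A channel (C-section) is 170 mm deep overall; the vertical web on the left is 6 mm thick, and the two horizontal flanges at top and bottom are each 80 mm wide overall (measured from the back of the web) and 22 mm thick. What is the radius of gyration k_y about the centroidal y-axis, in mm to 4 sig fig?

k_y ≈ 25.27 mm

Decompose the section into non-overlapping parts with the origin at the bottom-left of its bounding rectangle.
Web: 6 × 170, A = 1 020 mm², x = 3 mm, Ī = 3 060 mm⁴.
Top flange (beyond web): 74 × 22, A = 1 628 mm², x = 43 mm, Ī = 742 911 mm⁴.
Bottom flange (beyond web): 74 × 22, A = 1 628 mm², x = 43 mm, Ī = 742 911 mm⁴.
Centroid: x̄ = ΣA·x / ΣA = 33.4584 mm.
Transfer each piece to the centroidal y-axis using Ī + A·d² with d = x − 33.4584:
  web: d = -30.4584 mm → contributes +949 327 mm⁴
  top flange (beyond web): d = 9.54163 mm → contributes +891 128 mm⁴
  bottom flange (beyond web): d = 9.54163 mm → contributes +891 128 mm⁴
Total I = 2 731 583 mm⁴.
Radius of gyration: k = √(I/A) = √(2 731 583 / 4 276) = 25.2748 mm.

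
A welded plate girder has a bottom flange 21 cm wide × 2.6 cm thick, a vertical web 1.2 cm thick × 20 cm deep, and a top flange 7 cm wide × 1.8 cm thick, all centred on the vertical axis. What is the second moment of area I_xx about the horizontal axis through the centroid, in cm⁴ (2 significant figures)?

Treat the section as a set of non-overlapping primitives; coordinates are from the bounding-box lower-left.
Bottom plate: 21 × 2.6, A = 54.6 cm², y = 1.3 cm, Ī = 30.76 cm⁴.
Web plate: 1.2 × 20, A = 24 cm², y = 12.6 cm, Ī = 800 cm⁴.
Top plate: 7 × 1.8, A = 12.6 cm², y = 23.5 cm, Ī = 3.402 cm⁴.
Centroid: ȳ = ΣA·y / ΣA = 7.341 cm.
Transfer each piece to the horizontal axis through the centroid using Ī + A·d² with d = y − 7.341:
  bottom plate: d = -6.041 cm → contributes +2 023 cm⁴
  web plate: d = 5.259 cm → contributes +1 464 cm⁴
  top plate: d = 16.16 cm → contributes +3 294 cm⁴
Total I = 6 781 cm⁴.

I_xx ≈ 6800 cm⁴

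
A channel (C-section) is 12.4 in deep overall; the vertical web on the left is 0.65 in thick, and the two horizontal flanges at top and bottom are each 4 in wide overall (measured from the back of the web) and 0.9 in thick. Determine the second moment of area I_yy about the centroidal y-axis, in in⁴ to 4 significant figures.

Break the section into simple shapes (no overlaps), measuring from the bottom-left corner of the bounding box.
Web: 0.65 × 12.4, A = 8.06 in², x = 0.325 in, Ī = 0.283779 in⁴.
Top flange (beyond web): 3.35 × 0.9, A = 3.015 in², x = 2.325 in, Ī = 2.81965 in⁴.
Bottom flange (beyond web): 3.35 × 0.9, A = 3.015 in², x = 2.325 in, Ī = 2.81965 in⁴.
Centroid: x̄ = ΣA·x / ΣA = 1.18093 in.
Transfer each piece to the centroidal y-axis using Ī + A·d² with d = x − 1.18093:
  web: d = -0.855926 in → contributes +6.18861 in⁴
  top flange (beyond web): d = 1.14407 in → contributes +6.766 in⁴
  bottom flange (beyond web): d = 1.14407 in → contributes +6.766 in⁴
Total I = 19.7206 in⁴.

I_yy ≈ 19.72 in⁴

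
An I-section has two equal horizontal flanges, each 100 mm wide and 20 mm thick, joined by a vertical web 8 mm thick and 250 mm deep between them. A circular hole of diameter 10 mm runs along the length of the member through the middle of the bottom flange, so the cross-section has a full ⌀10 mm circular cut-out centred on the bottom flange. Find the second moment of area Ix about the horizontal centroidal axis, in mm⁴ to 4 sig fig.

Ix ≈ 8.200 × 10⁷ mm⁴

Split into non-overlapping primitives; take the origin at the lower-left of the bounding box.
Bottom flange: 100 × 20, A = 2 000 mm², y = 10 mm, Ī = 66666.7 mm⁴.
Web: 8 × 250, A = 2 000 mm², y = 145 mm, Ī = 10 416 667 mm⁴.
Top flange: 100 × 20, A = 2 000 mm², y = 280 mm, Ī = 66666.7 mm⁴.
Hole (subtracted): ⌀10, A = 78.5398 mm², y = 10 mm, Ī = 490.874 mm⁴.
Centroid: ȳ = ΣA·y / ΣA = 146.791 mm.
Transfer each piece to the horizontal centroidal axis using Ī + A·d² with d = y − 146.791:
  bottom flange: d = -136.791 mm → contributes +37 489 995 mm⁴
  web: d = -1.79058 mm → contributes +10 423 079 mm⁴
  top flange: d = 133.209 mm → contributes +35 556 163 mm⁴
  hole: d = -136.791 mm → contributes −1 470 102 mm⁴
Total I = 81 999 136 mm⁴.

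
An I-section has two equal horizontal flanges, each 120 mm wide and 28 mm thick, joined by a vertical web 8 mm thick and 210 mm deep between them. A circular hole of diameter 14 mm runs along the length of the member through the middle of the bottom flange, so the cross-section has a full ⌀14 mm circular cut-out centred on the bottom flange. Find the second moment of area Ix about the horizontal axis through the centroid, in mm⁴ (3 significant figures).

Ix ≈ 9.96 × 10⁷ mm⁴

Decompose the section into non-overlapping parts with the origin at the bottom-left of its bounding rectangle.
Bottom flange: 120 × 28, A = 3 360 mm², y = 14 mm, Ī = 219 520 mm⁴.
Web: 8 × 210, A = 1 680 mm², y = 133 mm, Ī = 6 174 000 mm⁴.
Top flange: 120 × 28, A = 3 360 mm², y = 252 mm, Ī = 219 520 mm⁴.
Hole (subtracted): ⌀14, A = 153.94 mm², y = 14 mm, Ī = 1885.7 mm⁴.
Centroid: ȳ = ΣA·y / ΣA = 135.22 mm.
Transfer each piece to the horizontal axis through the centroid using Ī + A·d² with d = y − 135.22:
  bottom flange: d = -121.22 mm → contributes +49 593 551 mm⁴
  web: d = -2.2215 mm → contributes +6 182 291 mm⁴
  top flange: d = 116.78 mm → contributes +46 040 573 mm⁴
  hole: d = -121.22 mm → contributes −2 263 952 mm⁴
Total I = 99 552 463 mm⁴.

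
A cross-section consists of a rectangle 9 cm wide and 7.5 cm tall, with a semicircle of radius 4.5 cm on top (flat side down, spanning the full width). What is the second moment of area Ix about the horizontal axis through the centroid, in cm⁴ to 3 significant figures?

Decompose the section into non-overlapping parts with the origin at the bottom-left of its bounding rectangle.
Rectangular body: 9 × 7.5, A = 67.5 cm², y = 3.75 cm, Ī = 316.41 cm⁴.
Semicircular cap: semicircle r = 4.5, A = 31.809 cm², y = 9.4099 cm, Ī = 45.007 cm⁴.
Centroid: ȳ = ΣA·y / ΣA = 5.5629 cm.
Transfer each piece to the horizontal axis through the centroid using Ī + A·d² with d = y − 5.5629:
  rectangular body: d = -1.8129 cm → contributes +538.24 cm⁴
  semicircular cap: d = 3.847 cm → contributes +515.76 cm⁴
Total I = 1 054 cm⁴.

Ix ≈ 1050 cm⁴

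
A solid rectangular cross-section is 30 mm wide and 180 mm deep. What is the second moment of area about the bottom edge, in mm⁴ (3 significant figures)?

The section: 30 × 180, A = 5 400 mm², y = 90 mm, Ī = 14 580 000 mm⁴.
Transfer it to the bottom edge using Ī + A·d² with d = y − 0:
  the section: d = 90 mm → contributes +58 320 000 mm⁴
Total I = 58 320 000 mm⁴.

I_base ≈ 5.83 × 10⁷ mm⁴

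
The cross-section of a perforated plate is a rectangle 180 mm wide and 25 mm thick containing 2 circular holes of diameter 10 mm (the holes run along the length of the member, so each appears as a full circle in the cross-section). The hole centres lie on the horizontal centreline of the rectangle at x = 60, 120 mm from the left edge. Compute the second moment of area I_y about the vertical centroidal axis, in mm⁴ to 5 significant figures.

I_y ≈ 1.2008 × 10⁷ mm⁴

Break the section into simple shapes (no overlaps), measuring from the bottom-left corner of the bounding box.
Plate: 180 × 25, A = 4 500 mm², x = 90 mm, Ī = 12 150 000 mm⁴.
Hole 1 (subtracted): ⌀10, A = 78.53982 mm², x = 60 mm, Ī = 490.8739 mm⁴.
Hole 2 (subtracted): ⌀10, A = 78.53982 mm², x = 120 mm, Ī = 490.8739 mm⁴.
By symmetry the centroid is at mid-width, x̄ = 90 mm.
Transfer each piece to the vertical centroidal axis using Ī + A·d² with d = x − 90:
  plate: d = 0 mm → contributes +12 150 000 mm⁴
  hole 1: d = -30 mm → contributes −71176.71 mm⁴
  hole 2: d = 30 mm → contributes −71176.71 mm⁴
Total I = 12 007 647 mm⁴.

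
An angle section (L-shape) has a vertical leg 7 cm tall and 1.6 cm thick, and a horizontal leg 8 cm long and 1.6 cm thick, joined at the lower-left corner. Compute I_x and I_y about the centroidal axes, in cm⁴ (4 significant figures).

Decompose the section into non-overlapping parts with the origin at the bottom-left of its bounding rectangle.
Vertical leg: 1.6 × 7, A = 11.2 cm², y = 3.5 cm, Ī = 45.7333 cm⁴.
Horizontal leg (remainder): 6.4 × 1.6, A = 10.24 cm², y = 0.8 cm, Ī = 2.18453 cm⁴.
Centroid: ȳ = ΣA·y / ΣA = 2.21045 cm.
Transfer each piece to the centroidal x-axis using Ī + A·d² with d = y − 2.21045:
  vertical leg: d = 1.28955 cm → contributes +64.3583 cm⁴
  horizontal leg (remainder): d = -1.41045 cm → contributes +22.5556 cm⁴
Total I = 86.9139 cm⁴.
For the y-axis: x̄ = 2.71045 cm.
Repeating about the centroidal y-axis gives I_y = 122.93 cm⁴.

I_x ≈ 86.91 cm⁴, I_y ≈ 122.9 cm⁴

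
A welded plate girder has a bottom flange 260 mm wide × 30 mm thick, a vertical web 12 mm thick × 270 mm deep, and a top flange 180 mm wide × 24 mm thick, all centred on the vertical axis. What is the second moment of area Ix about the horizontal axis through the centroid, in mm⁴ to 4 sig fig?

Ix ≈ 2.707 × 10⁸ mm⁴

Treat the section as a set of non-overlapping primitives; coordinates are from the bounding-box lower-left.
Bottom plate: 260 × 30, A = 7 800 mm², y = 15 mm, Ī = 585 000 mm⁴.
Web plate: 12 × 270, A = 3 240 mm², y = 165 mm, Ī = 19 683 000 mm⁴.
Top plate: 180 × 24, A = 4 320 mm², y = 312 mm, Ī = 207 360 mm⁴.
Centroid: ȳ = ΣA·y / ΣA = 130.172 mm.
Transfer each piece to the horizontal axis through the centroid using Ī + A·d² with d = y − 130.172:
  bottom plate: d = -115.172 mm → contributes +104 048 574 mm⁴
  web plate: d = 34.8281 mm → contributes +23 613 114 mm⁴
  top plate: d = 181.828 mm → contributes +143 032 898 mm⁴
Total I = 270 694 586 mm⁴.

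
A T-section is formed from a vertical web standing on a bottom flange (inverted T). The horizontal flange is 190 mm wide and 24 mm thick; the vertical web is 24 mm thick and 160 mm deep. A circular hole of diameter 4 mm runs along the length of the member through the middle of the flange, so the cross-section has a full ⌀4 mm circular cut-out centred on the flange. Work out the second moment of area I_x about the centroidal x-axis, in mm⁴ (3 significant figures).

Split into non-overlapping primitives; take the origin at the lower-left of the bounding box.
Flange: 190 × 24, A = 4 560 mm², y = 12 mm, Ī = 218 880 mm⁴.
Web: 24 × 160, A = 3 840 mm², y = 104 mm, Ī = 8 192 000 mm⁴.
Hole (subtracted): ⌀4, A = 12.566 mm², y = 12 mm, Ī = 12.566 mm⁴.
Centroid: ȳ = ΣA·y / ΣA = 54.12 mm.
Transfer each piece to the centroidal x-axis using Ī + A·d² with d = y − 54.12:
  flange: d = -42.12 mm → contributes +8 308 810 mm⁴
  web: d = 49.88 mm → contributes +17 745 916 mm⁴
  hole: d = -42.12 mm → contributes −22 307 mm⁴
Total I = 26 032 419 mm⁴.

I_x ≈ 2.60 × 10⁷ mm⁴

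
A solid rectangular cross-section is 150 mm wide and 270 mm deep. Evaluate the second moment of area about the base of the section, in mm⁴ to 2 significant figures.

I_base ≈ 9.8 × 10⁸ mm⁴

The section: 150 × 270, A = 40 500 mm², y = 135 mm, Ī = 246 037 500 mm⁴.
Transfer it to the base of the section using Ī + A·d² with d = y − 0:
  the section: d = 135 mm → contributes +984 150 000 mm⁴
Total I = 984 150 000 mm⁴.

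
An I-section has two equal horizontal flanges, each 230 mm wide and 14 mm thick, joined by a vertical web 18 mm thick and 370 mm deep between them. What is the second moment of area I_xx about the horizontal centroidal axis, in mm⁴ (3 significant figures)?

I_xx ≈ 3.13 × 10⁸ mm⁴

Treat the section as a set of non-overlapping primitives; coordinates are from the bounding-box lower-left.
Bottom flange: 230 × 14, A = 3 220 mm², y = 7 mm, Ī = 52 593 mm⁴.
Web: 18 × 370, A = 6 660 mm², y = 199 mm, Ī = 75 979 500 mm⁴.
Top flange: 230 × 14, A = 3 220 mm², y = 391 mm, Ī = 52 593 mm⁴.
By symmetry the centroid is at mid-height, ȳ = 199 mm.
Transfer each piece to the horizontal centroidal axis using Ī + A·d² with d = y − 199:
  bottom flange: d = -192 mm → contributes +118 754 673 mm⁴
  web: d = 0 mm → contributes +75 979 500 mm⁴
  top flange: d = 192 mm → contributes +118 754 673 mm⁴
Total I = 313 488 847 mm⁴.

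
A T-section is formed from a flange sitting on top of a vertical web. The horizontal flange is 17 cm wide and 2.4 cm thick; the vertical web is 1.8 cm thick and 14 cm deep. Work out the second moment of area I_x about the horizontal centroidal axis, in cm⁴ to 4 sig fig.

Split into non-overlapping primitives; take the origin at the lower-left of the bounding box.
Flange: 17 × 2.4, A = 40.8 cm², y = 15.2 cm, Ī = 19.584 cm⁴.
Web: 1.8 × 14, A = 25.2 cm², y = 7 cm, Ī = 411.6 cm⁴.
Centroid: ȳ = ΣA·y / ΣA = 12.0691 cm.
Transfer each piece to the horizontal centroidal axis using Ī + A·d² with d = y − 12.0691:
  flange: d = 3.13091 cm → contributes +419.53 cm⁴
  web: d = -5.06909 cm → contributes +1059.13 cm⁴
Total I = 1478.66 cm⁴.

I_x ≈ 1479 cm⁴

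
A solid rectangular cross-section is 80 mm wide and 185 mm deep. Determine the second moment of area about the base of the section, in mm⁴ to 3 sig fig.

I_base ≈ 1.69 × 10⁸ mm⁴

The section: 80 × 185, A = 14 800 mm², y = 92.5 mm, Ī = 42 210 833 mm⁴.
Transfer it to the base of the section using Ī + A·d² with d = y − 0:
  the section: d = 92.5 mm → contributes +168 843 333 mm⁴
Total I = 168 843 333 mm⁴.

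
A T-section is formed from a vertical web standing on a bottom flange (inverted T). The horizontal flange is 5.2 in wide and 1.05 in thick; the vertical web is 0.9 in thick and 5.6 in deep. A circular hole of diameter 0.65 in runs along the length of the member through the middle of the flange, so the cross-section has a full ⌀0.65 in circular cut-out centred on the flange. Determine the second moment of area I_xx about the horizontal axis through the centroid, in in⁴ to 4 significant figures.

I_xx ≈ 41.77 in⁴

Break the section into simple shapes (no overlaps), measuring from the bottom-left corner of the bounding box.
Flange: 5.2 × 1.05, A = 5.46 in², y = 0.525 in, Ī = 0.501638 in⁴.
Web: 0.9 × 5.6, A = 5.04 in², y = 3.85 in, Ī = 13.1712 in⁴.
Hole (subtracted): ⌀0.65, A = 0.331831 in², y = 0.525 in, Ī = 0.00876241 in⁴.
Centroid: ȳ = ΣA·y / ΣA = 2.17308 in.
Transfer each piece to the horizontal axis through the centroid using Ī + A·d² with d = y − 2.17308:
  flange: d = -1.64808 in → contributes +15.332 in⁴
  web: d = 1.67692 in → contributes +27.3439 in⁴
  hole: d = -1.64808 in → contributes −0.910075 in⁴
Total I = 41.7658 in⁴.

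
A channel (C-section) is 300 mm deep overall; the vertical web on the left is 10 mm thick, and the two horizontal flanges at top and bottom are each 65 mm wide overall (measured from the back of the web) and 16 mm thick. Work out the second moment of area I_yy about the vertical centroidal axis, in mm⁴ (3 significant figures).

I_yy ≈ 1.64 × 10⁶ mm⁴

Break the section into simple shapes (no overlaps), measuring from the bottom-left corner of the bounding box.
Web: 10 × 300, A = 3 000 mm², x = 5 mm, Ī = 25 000 mm⁴.
Top flange (beyond web): 55 × 16, A = 880 mm², x = 37.5 mm, Ī = 221 833 mm⁴.
Bottom flange (beyond web): 55 × 16, A = 880 mm², x = 37.5 mm, Ī = 221 833 mm⁴.
Centroid: x̄ = ΣA·x / ΣA = 17.017 mm.
Transfer each piece to the vertical centroidal axis using Ī + A·d² with d = x − 17.017:
  web: d = -12.017 mm → contributes +458 211 mm⁴
  top flange (beyond web): d = 20.483 mm → contributes +591 047 mm⁴
  bottom flange (beyond web): d = 20.483 mm → contributes +591 047 mm⁴
Total I = 1 640 305 mm⁴.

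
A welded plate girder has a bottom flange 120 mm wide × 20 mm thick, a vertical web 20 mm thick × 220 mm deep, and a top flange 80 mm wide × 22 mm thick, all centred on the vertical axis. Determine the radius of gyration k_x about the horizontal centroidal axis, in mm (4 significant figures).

k_x ≈ 95.19 mm

Split into non-overlapping primitives; take the origin at the lower-left of the bounding box.
Bottom plate: 120 × 20, A = 2 400 mm², y = 10 mm, Ī = 80 000 mm⁴.
Web plate: 20 × 220, A = 4 400 mm², y = 130 mm, Ī = 17 746 667 mm⁴.
Top plate: 80 × 22, A = 1 760 mm², y = 251 mm, Ī = 70986.7 mm⁴.
Centroid: ȳ = ΣA·y / ΣA = 121.234 mm.
Transfer each piece to the horizontal centroidal axis using Ī + A·d² with d = y − 121.234:
  bottom plate: d = -111.234 mm → contributes +29 775 017 mm⁴
  web plate: d = 8.76636 mm → contributes +18 084 802 mm⁴
  top plate: d = 129.766 mm → contributes +29 708 167 mm⁴
Total I = 77 567 986 mm⁴.
Radius of gyration: k = √(I/A) = √(77 567 986 / 8 560) = 95.1929 mm.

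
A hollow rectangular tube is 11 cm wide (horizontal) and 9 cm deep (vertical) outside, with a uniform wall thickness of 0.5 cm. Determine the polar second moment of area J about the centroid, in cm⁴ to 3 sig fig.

Break the section into simple shapes (no overlaps), measuring from the bottom-left corner of the bounding box.
Outer rectangle: 11 × 9, A = 99 cm², y = 4.5 cm, Ī = 668.25 cm⁴.
Inner void (subtracted): 10 × 8, A = 80 cm², y = 4.5 cm, Ī = 426.67 cm⁴.
By symmetry the centroid is at mid-height, ȳ = 4.5 cm.
All pieces are centred on the centroidal x-axis, so I = ΣĪ (holes subtracted) = 241.58 cm⁴.
Repeating about the centroidal y-axis gives I_y = 331.58 cm⁴.
Polar second moment: J = I_x + I_y = 573.17 cm⁴.

J ≈ 573 cm⁴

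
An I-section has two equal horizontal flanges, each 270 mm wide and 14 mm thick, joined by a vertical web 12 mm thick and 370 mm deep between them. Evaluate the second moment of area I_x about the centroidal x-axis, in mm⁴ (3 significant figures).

I_x ≈ 3.29 × 10⁸ mm⁴

Decompose the section into non-overlapping parts with the origin at the bottom-left of its bounding rectangle.
Bottom flange: 270 × 14, A = 3 780 mm², y = 7 mm, Ī = 61 740 mm⁴.
Web: 12 × 370, A = 4 440 mm², y = 199 mm, Ī = 50 653 000 mm⁴.
Top flange: 270 × 14, A = 3 780 mm², y = 391 mm, Ī = 61 740 mm⁴.
By symmetry the centroid is at mid-height, ȳ = 199 mm.
Transfer each piece to the centroidal x-axis using Ī + A·d² with d = y − 199:
  bottom flange: d = -192 mm → contributes +139 407 660 mm⁴
  web: d = 0 mm → contributes +50 653 000 mm⁴
  top flange: d = 192 mm → contributes +139 407 660 mm⁴
Total I = 329 468 320 mm⁴.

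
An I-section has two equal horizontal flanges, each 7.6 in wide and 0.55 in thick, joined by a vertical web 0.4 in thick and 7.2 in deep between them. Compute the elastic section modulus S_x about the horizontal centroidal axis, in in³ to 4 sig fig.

Split into non-overlapping primitives; take the origin at the lower-left of the bounding box.
Bottom flange: 7.6 × 0.55, A = 4.18 in², y = 0.275 in, Ī = 0.105371 in⁴.
Web: 0.4 × 7.2, A = 2.88 in², y = 4.15 in, Ī = 12.4416 in⁴.
Top flange: 7.6 × 0.55, A = 4.18 in², y = 8.025 in, Ī = 0.105371 in⁴.
By symmetry the centroid is at mid-height, ȳ = 4.15 in.
Transfer each piece to the horizontal centroidal axis using Ī + A·d² with d = y − 4.15:
  bottom flange: d = -3.875 in → contributes +62.8707 in⁴
  web: d = 0 in → contributes +12.4416 in⁴
  top flange: d = 3.875 in → contributes +62.8707 in⁴
Total I = 138.183 in⁴.
Extreme fibre distance c = 4.15 in; S = I/c = 33.2971 in³.

S_x ≈ 33.30 in³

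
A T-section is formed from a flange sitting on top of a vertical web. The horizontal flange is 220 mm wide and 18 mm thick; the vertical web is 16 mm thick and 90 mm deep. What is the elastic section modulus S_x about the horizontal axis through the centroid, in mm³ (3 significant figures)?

Treat the section as a set of non-overlapping primitives; coordinates are from the bounding-box lower-left.
Flange: 220 × 18, A = 3 960 mm², y = 99 mm, Ī = 106 920 mm⁴.
Web: 16 × 90, A = 1 440 mm², y = 45 mm, Ī = 972 000 mm⁴.
Centroid: ȳ = ΣA·y / ΣA = 84.6 mm.
Transfer each piece to the horizontal axis through the centroid using Ī + A·d² with d = y − 84.6:
  flange: d = 14.4 mm → contributes +928 066 mm⁴
  web: d = -39.6 mm → contributes +3 230 150 mm⁴
Total I = 4 158 216 mm⁴.
Extreme fibre distance c = 84.6 mm; S = I/c = 49 151 mm³.

S_x ≈ 4.92 × 10⁴ mm³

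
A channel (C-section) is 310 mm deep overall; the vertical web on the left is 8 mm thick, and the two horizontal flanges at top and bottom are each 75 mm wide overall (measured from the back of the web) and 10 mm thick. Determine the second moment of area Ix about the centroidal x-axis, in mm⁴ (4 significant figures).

Treat the section as a set of non-overlapping primitives; coordinates are from the bounding-box lower-left.
Web: 8 × 310, A = 2 480 mm², y = 155 mm, Ī = 19 860 667 mm⁴.
Top flange (beyond web): 67 × 10, A = 670 mm², y = 305 mm, Ī = 5583.33 mm⁴.
Bottom flange (beyond web): 67 × 10, A = 670 mm², y = 5 mm, Ī = 5583.33 mm⁴.
By symmetry the centroid is at mid-height, ȳ = 155 mm.
Transfer each piece to the centroidal x-axis using Ī + A·d² with d = y − 155:
  web: d = 0 mm → contributes +19 860 667 mm⁴
  top flange (beyond web): d = 150 mm → contributes +15 080 583 mm⁴
  bottom flange (beyond web): d = -150 mm → contributes +15 080 583 mm⁴
Total I = 50 021 833 mm⁴.

Ix ≈ 5.002 × 10⁷ mm⁴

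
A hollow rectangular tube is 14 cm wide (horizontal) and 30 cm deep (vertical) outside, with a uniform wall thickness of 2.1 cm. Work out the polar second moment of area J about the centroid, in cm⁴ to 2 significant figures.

Break the section into simple shapes (no overlaps), measuring from the bottom-left corner of the bounding box.
Outer rectangle: 14 × 30, A = 420 cm², y = 15 cm, Ī = 31 500 cm⁴.
Inner void (subtracted): 9.8 × 25.8, A = 252.8 cm², y = 15 cm, Ī = 14 025 cm⁴.
By symmetry the centroid is at mid-height, ȳ = 15 cm.
All pieces are centred on the centroidal x-axis, so I = ΣĪ (holes subtracted) = 17 475 cm⁴.
Repeating about the centroidal y-axis gives I_y = 4 836 cm⁴.
Polar second moment: J = I_x + I_y = 22 311 cm⁴.

J ≈ 2.2 × 10⁴ cm⁴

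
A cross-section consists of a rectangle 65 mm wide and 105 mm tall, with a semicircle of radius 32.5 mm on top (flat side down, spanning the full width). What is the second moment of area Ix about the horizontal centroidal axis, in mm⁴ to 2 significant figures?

Treat the section as a set of non-overlapping primitives; coordinates are from the bounding-box lower-left.
Rectangular body: 65 × 105, A = 6 825 mm², y = 52.5 mm, Ī = 6 270 469 mm⁴.
Semicircular cap: semicircle r = 32.5, A = 1 659 mm², y = 118.8 mm, Ī = 122 452 mm⁴.
Centroid: ȳ = ΣA·y / ΣA = 65.46 mm.
Transfer each piece to the horizontal centroidal axis using Ī + A·d² with d = y − 65.46:
  rectangular body: d = -12.96 mm → contributes +7 417 565 mm⁴
  semicircular cap: d = 53.33 mm → contributes +4 841 081 mm⁴
Total I = 12 258 646 mm⁴.

Ix ≈ 1.2 × 10⁷ mm⁴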